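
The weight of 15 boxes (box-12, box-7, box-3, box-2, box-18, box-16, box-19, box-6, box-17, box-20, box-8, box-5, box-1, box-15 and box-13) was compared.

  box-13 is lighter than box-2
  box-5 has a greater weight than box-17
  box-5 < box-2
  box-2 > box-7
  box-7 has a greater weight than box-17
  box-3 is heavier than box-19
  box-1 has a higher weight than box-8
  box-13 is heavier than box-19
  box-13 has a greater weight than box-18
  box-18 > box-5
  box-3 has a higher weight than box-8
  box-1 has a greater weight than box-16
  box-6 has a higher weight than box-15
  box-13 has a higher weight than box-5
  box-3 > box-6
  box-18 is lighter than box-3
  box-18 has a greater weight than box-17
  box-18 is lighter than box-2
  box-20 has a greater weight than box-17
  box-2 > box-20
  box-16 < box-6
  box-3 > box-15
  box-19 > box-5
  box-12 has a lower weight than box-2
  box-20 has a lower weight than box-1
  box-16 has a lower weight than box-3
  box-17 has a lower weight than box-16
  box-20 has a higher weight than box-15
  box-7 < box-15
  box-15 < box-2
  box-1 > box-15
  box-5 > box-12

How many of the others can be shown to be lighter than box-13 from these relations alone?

5

Directly below box-13: box-5, box-18, box-19.
One step further: box-12, box-17 (5 so far).
Nothing else is reachable below box-13; 5 in all.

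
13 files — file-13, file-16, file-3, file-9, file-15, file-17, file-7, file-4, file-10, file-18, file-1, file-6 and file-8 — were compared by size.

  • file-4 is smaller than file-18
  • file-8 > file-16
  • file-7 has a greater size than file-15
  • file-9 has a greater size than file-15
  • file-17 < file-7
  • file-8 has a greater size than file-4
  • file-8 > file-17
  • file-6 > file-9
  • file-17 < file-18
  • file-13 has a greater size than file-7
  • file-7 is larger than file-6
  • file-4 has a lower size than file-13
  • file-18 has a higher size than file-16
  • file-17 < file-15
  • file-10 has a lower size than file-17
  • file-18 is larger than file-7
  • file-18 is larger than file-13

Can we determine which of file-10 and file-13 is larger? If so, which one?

file-13

file-10 < file-17 and file-17 < file-15 give file-10 < file-15.
Then file-15 < file-9 extends the chain to file-9.
Then file-9 < file-6 extends the chain to file-6.
Then file-6 < file-7 extends the chain to file-7.
Then file-7 < file-13 extends the chain to file-13.
So file-13 is larger.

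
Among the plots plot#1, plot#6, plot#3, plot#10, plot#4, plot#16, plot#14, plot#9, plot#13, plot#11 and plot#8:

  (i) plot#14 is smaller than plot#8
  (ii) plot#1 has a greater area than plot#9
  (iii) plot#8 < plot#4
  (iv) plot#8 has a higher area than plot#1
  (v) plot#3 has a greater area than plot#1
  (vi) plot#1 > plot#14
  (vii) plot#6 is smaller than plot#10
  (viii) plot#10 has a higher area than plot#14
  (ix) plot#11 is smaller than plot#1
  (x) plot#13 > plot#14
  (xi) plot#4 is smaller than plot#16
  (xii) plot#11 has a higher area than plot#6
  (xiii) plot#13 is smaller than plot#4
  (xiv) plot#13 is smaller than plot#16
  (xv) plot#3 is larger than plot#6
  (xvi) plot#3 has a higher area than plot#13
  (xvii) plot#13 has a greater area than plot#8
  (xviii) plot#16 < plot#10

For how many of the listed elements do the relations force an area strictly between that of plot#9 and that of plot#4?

3

The relations place plot#9 below plot#4. An element lies strictly between them when it is forced above plot#9 and also forced below plot#4.
Above plot#9: {plot#1, plot#8, plot#13, plot#3, plot#16, plot#10}. Below plot#4: {plot#6, plot#11, plot#14, plot#1, plot#8, plot#13}.
Intersection: {plot#1, plot#8, plot#13} — 3.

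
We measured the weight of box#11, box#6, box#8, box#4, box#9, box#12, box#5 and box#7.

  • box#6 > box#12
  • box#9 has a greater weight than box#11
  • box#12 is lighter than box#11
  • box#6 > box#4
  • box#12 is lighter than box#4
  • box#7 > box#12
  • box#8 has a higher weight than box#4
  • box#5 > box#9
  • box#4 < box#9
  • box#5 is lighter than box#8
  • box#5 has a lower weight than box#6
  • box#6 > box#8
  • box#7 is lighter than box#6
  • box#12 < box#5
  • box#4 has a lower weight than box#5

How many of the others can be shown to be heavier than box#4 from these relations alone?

4

From box#4 the given relations immediately reach box#9, box#5, box#8, box#6.
Nothing else is reachable above box#4; 4 in all.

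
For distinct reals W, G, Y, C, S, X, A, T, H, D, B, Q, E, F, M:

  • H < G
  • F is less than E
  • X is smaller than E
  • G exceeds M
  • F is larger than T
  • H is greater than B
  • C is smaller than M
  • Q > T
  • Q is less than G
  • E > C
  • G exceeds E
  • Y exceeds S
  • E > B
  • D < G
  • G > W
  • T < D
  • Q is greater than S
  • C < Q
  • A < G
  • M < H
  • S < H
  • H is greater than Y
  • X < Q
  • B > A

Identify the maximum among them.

G

A is not greatest since A < G; W is not greatest since W < G; T is not greatest since T < F; D is not greatest since D < G; X is not greatest since X < E; F is not greatest since F < E; S is not greatest since S < Q; B is not greatest since B < H; C is not greatest since C < E; Y is not greatest since Y < H; M is not greatest since M < G; Q is not greatest since Q < G; E is not greatest since E < G; H is not greatest since H < G.
Only G has nothing above it, so G is the maximum.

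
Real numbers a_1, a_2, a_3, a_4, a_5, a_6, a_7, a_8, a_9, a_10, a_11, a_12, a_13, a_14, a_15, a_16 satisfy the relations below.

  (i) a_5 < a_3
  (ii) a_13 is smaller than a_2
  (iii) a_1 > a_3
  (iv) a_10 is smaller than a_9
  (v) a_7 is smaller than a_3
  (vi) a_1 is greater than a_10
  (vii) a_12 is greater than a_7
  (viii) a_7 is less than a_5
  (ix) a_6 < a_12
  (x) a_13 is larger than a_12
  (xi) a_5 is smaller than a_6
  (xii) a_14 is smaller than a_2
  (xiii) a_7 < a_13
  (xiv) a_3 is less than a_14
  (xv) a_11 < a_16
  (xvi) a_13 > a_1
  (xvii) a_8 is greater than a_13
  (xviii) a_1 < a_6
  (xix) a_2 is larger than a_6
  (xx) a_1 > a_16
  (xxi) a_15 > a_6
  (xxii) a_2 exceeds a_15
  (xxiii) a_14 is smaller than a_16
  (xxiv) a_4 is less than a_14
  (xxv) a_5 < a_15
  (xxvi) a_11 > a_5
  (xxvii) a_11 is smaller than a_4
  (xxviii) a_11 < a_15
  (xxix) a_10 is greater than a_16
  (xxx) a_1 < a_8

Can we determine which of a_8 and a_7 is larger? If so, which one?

a_8

a_7 < a_5 and a_5 < a_11 give a_7 < a_11.
Then a_11 < a_4 extends the chain to a_4.
Then a_4 < a_14 extends the chain to a_14.
Then a_14 < a_16 extends the chain to a_16.
Then a_16 < a_10 extends the chain to a_10.
Then a_10 < a_1 extends the chain to a_1.
Then a_1 < a_6 extends the chain to a_6.
Then a_6 < a_12 extends the chain to a_12.
With a_12 < a_13: a_7 < a_5 < a_11 < a_4 < a_14 < a_16 < a_10 < a_1 < a_6 < a_12 < a_13.
With a_13 < a_8: a_7 < a_5 < a_11 < a_4 < a_14 < a_16 < a_10 < a_1 < a_6 < a_12 < a_13 < a_8.
So a_8 is larger.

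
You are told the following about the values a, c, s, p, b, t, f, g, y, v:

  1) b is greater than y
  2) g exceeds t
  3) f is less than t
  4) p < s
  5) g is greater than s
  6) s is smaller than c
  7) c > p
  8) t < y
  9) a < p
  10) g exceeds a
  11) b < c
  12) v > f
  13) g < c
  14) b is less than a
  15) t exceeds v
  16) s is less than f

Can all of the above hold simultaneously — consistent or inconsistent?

inconsistent

We have a < p stated directly, yet also p < s < f < v < t < y < b < a by chaining the others — so p < a. Contradiction.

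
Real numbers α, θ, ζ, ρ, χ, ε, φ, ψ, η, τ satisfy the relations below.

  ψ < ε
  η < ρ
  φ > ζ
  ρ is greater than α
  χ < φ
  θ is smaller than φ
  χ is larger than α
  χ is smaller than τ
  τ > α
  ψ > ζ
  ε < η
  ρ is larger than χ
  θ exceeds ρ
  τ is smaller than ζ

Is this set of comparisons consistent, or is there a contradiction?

consistent

Every relation is compatible with α < χ < τ < ζ < ψ < ε < η < ρ < θ < φ; the set is consistent.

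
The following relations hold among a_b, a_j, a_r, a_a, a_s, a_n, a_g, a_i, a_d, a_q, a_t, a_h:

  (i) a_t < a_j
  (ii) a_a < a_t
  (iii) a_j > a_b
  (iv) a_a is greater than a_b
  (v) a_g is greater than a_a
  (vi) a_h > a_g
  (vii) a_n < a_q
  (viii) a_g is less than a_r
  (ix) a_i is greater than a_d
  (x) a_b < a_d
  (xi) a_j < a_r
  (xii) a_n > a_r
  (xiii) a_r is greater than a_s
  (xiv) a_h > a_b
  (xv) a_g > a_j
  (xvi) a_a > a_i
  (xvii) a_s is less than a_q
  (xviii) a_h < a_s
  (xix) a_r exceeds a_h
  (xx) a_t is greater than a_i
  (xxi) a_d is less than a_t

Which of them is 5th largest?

a_h

The consecutive relations fix a unique order: a_b < a_d < a_i < a_a < a_t < a_j < a_g < a_h < a_s < a_r < a_n < a_q.
Counting 5 from the largest end gives a_h.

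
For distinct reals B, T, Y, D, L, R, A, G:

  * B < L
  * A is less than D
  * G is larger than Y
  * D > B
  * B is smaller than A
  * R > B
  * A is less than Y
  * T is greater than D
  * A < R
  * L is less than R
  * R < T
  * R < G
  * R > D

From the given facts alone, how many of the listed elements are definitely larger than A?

From A the given relations immediately reach D, Y, R.
From those, T, G — 5 in total.
No other element is forced above A by the given relations, so the count is 5.

5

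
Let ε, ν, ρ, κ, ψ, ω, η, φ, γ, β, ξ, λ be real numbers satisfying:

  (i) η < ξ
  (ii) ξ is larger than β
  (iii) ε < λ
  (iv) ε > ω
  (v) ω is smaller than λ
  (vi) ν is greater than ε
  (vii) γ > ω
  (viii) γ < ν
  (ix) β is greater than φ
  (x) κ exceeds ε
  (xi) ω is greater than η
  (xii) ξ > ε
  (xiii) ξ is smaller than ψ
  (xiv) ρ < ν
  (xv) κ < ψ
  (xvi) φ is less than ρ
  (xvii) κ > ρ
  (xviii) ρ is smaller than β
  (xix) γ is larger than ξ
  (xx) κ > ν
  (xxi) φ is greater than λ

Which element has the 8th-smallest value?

Chaining the given pairs: η < ω < ε < λ < φ < ρ < β < ξ < γ < ν < κ < ψ.
Counting 8 from the smallest end gives ξ.

ξ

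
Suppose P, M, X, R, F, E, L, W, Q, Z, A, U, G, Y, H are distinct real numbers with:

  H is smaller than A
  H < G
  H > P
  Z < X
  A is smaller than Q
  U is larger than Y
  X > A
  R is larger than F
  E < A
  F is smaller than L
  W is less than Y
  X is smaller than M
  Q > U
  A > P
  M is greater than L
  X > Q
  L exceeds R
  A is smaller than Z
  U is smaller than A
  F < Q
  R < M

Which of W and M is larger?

M

W < Y and Y < U give W < U.
Then U < A extends the chain to A.
Then A < Z extends the chain to Z.
Then Z < X extends the chain to X.
Then X < M extends the chain to M.
So W < M; M is the larger of the two.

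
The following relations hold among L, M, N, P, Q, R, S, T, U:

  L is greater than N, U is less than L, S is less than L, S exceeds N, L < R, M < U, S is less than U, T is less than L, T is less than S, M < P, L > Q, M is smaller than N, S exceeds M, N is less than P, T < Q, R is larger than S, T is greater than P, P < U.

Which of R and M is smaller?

Link the given pairs in sequence: M < P; P < T; T < S; S < L; L < R.
Together: M < P < T < S < L < R.
So M < R; M is the smaller of the two.

M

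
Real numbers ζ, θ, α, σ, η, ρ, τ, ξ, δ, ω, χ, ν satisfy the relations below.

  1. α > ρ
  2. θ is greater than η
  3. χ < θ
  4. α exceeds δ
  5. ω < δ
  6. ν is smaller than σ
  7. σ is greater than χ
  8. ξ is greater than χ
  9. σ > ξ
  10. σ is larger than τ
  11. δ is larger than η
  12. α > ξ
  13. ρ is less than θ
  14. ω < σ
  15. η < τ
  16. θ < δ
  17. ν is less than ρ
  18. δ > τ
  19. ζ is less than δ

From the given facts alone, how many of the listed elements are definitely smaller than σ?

6

The elements the relations force below σ are ν, χ, ξ, η, ω, τ — no chain reaches any other.
That is 6.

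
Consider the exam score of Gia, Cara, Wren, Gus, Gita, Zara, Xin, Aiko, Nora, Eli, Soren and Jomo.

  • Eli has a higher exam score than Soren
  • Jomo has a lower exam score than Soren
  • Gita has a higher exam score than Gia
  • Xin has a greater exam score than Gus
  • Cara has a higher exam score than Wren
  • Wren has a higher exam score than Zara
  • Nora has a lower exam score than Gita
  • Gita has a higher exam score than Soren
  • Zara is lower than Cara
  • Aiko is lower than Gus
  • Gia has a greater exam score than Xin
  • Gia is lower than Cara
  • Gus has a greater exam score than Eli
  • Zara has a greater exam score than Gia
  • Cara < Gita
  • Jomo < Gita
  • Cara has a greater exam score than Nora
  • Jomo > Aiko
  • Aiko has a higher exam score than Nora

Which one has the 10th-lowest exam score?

Wren

Piecing the relations together gives one ordering: Nora < Aiko < Jomo < Soren < Eli < Gus < Xin < Gia < Zara < Wren < Cara < Gita.
Counting 10 from the smallest end gives Wren.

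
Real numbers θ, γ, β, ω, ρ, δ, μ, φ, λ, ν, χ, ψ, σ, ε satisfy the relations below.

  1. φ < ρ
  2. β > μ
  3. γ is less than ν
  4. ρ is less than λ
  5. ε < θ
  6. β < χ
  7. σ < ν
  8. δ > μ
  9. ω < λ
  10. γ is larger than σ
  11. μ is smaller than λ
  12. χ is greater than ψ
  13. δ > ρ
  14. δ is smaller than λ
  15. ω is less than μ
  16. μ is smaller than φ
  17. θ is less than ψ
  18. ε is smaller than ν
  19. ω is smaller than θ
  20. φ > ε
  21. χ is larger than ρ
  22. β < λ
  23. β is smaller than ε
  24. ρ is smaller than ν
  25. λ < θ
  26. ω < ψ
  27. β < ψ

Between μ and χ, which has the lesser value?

μ

μ < β < ε < φ < ρ < δ < λ < θ < ψ < χ, by transitivity through β, ε, φ, ρ, δ, λ, θ, ψ.
So μ < χ; μ is the smaller of the two.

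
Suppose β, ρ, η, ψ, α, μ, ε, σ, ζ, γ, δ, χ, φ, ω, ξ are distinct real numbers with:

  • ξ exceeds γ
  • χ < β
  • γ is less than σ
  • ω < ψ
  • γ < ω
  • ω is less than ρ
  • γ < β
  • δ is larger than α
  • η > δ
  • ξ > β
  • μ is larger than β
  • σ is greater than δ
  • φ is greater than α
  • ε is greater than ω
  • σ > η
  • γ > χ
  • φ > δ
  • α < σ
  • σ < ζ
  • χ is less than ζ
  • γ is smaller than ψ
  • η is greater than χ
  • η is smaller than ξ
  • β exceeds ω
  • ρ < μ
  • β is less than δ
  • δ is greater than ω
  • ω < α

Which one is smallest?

Chaining upward from χ: directly above it, γ, β, η, ζ; then ω, δ, ψ, σ, μ, ξ; then α, ρ, ε, φ.
That covers every other element, and nothing is given below χ, so χ is the smallest.

χ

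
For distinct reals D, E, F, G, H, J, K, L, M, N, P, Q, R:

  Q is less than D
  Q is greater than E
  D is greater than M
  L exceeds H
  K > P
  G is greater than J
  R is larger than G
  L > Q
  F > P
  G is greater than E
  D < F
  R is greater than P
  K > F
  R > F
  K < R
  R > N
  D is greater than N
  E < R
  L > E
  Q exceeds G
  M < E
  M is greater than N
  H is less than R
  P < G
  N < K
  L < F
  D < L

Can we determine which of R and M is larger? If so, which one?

R

Link the given pairs in sequence: M < E; E < G; G < Q; Q < D; D < L; L < F; F < K; K < R.
Chaining these gives M < E < G < Q < D < L < F < K < R.
So R is larger.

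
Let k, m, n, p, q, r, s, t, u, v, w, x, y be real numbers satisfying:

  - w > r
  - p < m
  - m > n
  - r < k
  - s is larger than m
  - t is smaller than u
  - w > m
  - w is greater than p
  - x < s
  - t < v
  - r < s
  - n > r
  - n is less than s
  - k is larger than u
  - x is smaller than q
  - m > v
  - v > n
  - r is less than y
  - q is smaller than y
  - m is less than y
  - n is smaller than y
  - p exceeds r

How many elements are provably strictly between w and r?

Chaining upward from r reaches: n, p, k, v, m, s, y.
Chaining downward from w reaches: n, p, t, v, m.
Strictly between r and w are those in both lists: n, p, v, m — 4 elements.

4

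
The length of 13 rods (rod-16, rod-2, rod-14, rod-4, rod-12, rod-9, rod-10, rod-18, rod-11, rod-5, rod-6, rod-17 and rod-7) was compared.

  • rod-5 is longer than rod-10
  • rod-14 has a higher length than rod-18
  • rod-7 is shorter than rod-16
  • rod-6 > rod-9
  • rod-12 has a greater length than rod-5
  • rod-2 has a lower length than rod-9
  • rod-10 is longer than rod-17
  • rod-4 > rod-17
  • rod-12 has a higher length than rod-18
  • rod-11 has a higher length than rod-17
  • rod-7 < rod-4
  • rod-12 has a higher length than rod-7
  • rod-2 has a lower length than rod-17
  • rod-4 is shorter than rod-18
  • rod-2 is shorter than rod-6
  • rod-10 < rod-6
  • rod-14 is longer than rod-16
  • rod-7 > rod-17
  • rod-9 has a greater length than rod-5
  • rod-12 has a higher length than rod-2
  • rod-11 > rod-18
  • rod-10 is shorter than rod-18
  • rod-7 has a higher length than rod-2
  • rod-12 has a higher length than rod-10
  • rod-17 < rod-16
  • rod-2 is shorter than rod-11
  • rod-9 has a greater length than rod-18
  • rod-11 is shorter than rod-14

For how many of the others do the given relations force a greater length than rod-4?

From rod-4 the given relations immediately reach rod-18.
From those, rod-9, rod-11, rod-12, rod-14 — 5 in total.
From those, rod-6 — 6 in total.
No other element is forced above rod-4 by the given relations, so the count is 6.

6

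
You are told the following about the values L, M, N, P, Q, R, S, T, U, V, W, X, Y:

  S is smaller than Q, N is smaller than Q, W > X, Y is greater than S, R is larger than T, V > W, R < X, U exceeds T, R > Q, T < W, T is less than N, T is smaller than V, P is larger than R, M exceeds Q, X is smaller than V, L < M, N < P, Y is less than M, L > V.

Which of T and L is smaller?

T

Chaining the given relations: T < N < Q < R < X < W < V < L.
So T < L; T is the smaller of the two.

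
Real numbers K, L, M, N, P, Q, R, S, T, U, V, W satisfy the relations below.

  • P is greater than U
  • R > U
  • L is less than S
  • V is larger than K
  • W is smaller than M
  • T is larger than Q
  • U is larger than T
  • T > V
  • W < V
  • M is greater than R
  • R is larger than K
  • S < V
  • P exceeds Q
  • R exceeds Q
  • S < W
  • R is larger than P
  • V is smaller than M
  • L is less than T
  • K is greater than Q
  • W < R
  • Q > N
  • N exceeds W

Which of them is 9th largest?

The consecutive relations fix a unique order: L < S < W < N < Q < K < V < T < U < P < R < M.
Counting 9 from the largest end gives N.

N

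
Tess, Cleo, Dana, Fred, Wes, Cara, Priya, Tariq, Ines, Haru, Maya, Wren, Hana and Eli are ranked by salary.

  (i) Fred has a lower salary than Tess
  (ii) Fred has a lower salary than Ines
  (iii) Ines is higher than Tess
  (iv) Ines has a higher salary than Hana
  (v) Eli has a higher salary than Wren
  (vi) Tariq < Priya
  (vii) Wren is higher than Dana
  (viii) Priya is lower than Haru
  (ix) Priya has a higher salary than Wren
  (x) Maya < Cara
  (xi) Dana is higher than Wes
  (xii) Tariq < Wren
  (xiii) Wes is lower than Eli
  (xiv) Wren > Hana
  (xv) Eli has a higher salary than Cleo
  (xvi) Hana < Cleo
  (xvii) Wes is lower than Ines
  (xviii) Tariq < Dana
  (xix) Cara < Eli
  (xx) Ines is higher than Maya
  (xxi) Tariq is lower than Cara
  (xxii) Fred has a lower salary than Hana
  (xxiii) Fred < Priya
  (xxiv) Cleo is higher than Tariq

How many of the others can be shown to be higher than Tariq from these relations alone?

The elements the relations force above Tariq are Cleo, Dana, Wren, Priya, Cara, Haru, Eli — no chain reaches any other.
That is 7.

7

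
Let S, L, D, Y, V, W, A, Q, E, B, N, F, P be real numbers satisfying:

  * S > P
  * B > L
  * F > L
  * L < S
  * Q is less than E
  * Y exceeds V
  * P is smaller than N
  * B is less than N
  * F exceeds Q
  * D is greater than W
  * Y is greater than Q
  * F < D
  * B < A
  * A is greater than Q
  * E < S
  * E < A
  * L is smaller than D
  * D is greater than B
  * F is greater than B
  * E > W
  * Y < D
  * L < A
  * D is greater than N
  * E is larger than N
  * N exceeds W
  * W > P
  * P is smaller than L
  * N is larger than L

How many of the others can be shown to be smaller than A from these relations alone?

7

The elements the relations force below A are P, W, Q, L, B, N, E — no chain reaches any other.
That is 7.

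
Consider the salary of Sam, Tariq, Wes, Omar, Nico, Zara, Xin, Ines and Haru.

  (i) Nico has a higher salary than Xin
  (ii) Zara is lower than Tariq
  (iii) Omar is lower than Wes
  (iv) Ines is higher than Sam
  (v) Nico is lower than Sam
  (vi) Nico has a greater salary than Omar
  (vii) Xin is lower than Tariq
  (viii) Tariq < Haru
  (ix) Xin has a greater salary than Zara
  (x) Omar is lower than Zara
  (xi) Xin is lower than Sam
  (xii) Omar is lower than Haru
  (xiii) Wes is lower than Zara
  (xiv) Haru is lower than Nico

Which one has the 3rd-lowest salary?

Zara

The consecutive relations fix a unique order: Omar < Wes < Zara < Xin < Tariq < Haru < Nico < Sam < Ines.
Counting 3 from the smallest end gives Zara.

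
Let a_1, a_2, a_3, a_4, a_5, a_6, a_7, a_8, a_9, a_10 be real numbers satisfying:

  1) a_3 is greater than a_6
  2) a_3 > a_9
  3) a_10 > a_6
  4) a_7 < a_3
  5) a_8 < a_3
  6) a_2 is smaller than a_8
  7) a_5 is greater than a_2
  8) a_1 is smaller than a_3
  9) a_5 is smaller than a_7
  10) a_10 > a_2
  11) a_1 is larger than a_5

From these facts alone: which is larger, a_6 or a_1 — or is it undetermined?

Following every chain through a_6: above a_6 we get a_3, a_10.
a_1 is not reached, and no chain runs the other way from a_1 to a_6.
So the given relations leave the order of a_6 and a_1 undetermined.

undetermined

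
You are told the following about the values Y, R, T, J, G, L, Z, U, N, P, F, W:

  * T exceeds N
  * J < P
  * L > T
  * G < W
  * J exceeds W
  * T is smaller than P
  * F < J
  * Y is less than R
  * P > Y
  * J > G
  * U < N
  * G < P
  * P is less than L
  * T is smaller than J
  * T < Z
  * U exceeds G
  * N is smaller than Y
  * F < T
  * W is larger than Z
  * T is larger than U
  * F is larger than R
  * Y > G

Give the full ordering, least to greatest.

The consecutive links are each given: G < U; U < N; N < Y; Y < R; R < F; F < T; T < Z; Z < W; W < J; J < P; P < L.

G < U < N < Y < R < F < T < Z < W < J < P < L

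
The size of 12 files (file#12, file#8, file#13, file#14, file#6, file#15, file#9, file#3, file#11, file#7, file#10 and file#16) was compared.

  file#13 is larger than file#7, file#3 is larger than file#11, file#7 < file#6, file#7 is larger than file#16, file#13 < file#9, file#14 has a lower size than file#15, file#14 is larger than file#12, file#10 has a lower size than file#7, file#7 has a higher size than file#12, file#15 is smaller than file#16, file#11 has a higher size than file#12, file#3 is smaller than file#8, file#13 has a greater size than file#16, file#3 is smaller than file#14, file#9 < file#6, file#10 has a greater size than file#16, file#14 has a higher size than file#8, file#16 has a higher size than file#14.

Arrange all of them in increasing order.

Each adjacent pair is fixed by a given relation: file#12 < file#11; file#11 < file#3; file#3 < file#8; file#8 < file#14; file#14 < file#15; file#15 < file#16; file#16 < file#10; file#10 < file#7; file#7 < file#13; file#13 < file#9; file#9 < file#6. Chaining them end to end gives the full order.

file#12 < file#11 < file#3 < file#8 < file#14 < file#15 < file#16 < file#10 < file#7 < file#13 < file#9 < file#6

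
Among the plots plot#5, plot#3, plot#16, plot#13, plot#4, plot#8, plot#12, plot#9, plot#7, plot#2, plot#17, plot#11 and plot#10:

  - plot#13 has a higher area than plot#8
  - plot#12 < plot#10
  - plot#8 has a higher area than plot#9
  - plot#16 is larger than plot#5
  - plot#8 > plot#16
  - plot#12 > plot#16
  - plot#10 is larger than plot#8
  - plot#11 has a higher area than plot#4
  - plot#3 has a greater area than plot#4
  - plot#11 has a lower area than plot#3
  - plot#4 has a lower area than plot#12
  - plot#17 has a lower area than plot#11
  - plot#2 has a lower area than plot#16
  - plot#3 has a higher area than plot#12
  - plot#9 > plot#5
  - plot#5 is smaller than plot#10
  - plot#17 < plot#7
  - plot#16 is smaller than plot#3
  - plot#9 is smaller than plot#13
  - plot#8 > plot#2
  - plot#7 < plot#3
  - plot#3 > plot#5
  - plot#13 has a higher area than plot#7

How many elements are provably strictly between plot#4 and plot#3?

2

Chaining upward from plot#4 reaches: plot#11, plot#12, plot#10.
Chaining downward from plot#3 reaches: plot#2, plot#5, plot#17, plot#16, plot#11, plot#7, plot#12.
Strictly between plot#4 and plot#3 are those in both lists: plot#11, plot#12 — 2 elements.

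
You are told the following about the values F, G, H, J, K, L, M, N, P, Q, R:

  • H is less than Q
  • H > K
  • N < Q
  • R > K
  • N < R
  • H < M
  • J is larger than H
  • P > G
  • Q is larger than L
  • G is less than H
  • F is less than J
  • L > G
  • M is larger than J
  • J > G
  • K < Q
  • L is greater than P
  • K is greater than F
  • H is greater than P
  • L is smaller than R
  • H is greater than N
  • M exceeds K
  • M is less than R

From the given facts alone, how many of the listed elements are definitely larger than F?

The elements the relations force above F are K, H, J, M, Q, R — no chain reaches any other.
That is 6.

6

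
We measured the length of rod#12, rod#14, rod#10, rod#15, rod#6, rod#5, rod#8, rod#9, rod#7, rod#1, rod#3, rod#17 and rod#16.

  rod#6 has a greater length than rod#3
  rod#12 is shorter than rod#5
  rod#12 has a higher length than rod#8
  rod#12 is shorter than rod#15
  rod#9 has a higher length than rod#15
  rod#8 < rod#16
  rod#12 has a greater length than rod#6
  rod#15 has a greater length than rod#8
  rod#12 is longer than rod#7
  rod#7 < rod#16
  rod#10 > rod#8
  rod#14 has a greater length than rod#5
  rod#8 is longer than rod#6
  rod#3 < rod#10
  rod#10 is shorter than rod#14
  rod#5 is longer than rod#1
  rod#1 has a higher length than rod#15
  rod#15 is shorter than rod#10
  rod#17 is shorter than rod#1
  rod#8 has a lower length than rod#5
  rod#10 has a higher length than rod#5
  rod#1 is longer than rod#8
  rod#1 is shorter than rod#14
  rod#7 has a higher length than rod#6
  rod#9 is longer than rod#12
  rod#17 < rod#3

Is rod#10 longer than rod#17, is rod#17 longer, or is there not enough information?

rod#17 < rod#3 and rod#3 < rod#6 give rod#17 < rod#6.
With rod#6 < rod#8: rod#17 < rod#3 < rod#6 < rod#8.
Then rod#8 < rod#12 extends the chain to rod#12.
With rod#12 < rod#15: rod#17 < rod#3 < rod#6 < rod#8 < rod#12 < rod#15.
With rod#15 < rod#1: rod#17 < rod#3 < rod#6 < rod#8 < rod#12 < rod#15 < rod#1.
Then rod#1 < rod#5 extends the chain to rod#5.
With rod#5 < rod#10: rod#17 < rod#3 < rod#6 < rod#8 < rod#12 < rod#15 < rod#1 < rod#5 < rod#10.
So rod#10 is longer.

rod#10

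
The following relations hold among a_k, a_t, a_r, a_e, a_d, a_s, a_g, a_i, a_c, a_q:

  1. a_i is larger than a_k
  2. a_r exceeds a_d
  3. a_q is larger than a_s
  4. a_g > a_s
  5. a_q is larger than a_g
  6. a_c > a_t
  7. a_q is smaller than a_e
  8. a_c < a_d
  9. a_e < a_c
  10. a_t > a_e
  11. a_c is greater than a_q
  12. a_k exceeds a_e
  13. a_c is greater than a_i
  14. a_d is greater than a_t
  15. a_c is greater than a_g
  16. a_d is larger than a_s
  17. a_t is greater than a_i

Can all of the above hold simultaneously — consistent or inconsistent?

The single ordering a_s < a_g < a_q < a_e < a_k < a_i < a_t < a_c < a_d < a_r satisfies every listed relation, so no contradiction arises.

consistent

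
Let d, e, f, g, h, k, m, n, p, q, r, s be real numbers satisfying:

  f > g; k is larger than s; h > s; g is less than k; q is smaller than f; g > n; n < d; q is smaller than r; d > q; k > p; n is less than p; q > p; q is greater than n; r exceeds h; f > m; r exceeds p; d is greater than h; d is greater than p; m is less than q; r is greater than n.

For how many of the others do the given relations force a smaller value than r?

6

The elements the relations force below r are n, p, s, m, h, q — no chain reaches any other.
That is 6.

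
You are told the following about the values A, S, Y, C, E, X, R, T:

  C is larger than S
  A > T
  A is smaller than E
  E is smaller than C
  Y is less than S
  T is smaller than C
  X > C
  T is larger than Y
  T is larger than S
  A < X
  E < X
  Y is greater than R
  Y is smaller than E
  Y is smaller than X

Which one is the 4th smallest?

Chaining the given pairs: R < Y < S < T < A < E < C < X.
The 4th smallest is T.

T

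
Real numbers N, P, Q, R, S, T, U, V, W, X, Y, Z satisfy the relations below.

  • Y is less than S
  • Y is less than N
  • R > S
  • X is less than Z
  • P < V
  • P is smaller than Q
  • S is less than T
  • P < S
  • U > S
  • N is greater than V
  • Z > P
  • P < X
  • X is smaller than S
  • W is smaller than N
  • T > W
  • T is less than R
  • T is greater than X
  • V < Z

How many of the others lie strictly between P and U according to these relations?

2

Chaining upward from P reaches: X, V, S, T, R, N, Z, Q.
Chaining downward from U reaches: Y, X, S.
Strictly between P and U are those in both lists: X, S — 2 elements.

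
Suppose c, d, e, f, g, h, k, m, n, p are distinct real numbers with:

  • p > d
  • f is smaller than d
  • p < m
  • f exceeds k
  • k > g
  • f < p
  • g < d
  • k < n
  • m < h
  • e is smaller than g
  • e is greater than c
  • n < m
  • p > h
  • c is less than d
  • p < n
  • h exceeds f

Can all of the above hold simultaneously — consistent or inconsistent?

Chaining the given relations yields p < n < m < h, so p < h. But one relation states h < p. These cannot both hold.

inconsistent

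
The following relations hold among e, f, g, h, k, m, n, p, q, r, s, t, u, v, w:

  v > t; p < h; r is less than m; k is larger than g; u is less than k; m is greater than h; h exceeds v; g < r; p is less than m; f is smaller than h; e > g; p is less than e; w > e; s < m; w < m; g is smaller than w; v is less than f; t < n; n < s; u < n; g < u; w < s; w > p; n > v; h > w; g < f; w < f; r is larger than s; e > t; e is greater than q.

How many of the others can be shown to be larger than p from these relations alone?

The elements the relations force above p are e, w, s, r, f, h, m — no chain reaches any other.
That is 7.

7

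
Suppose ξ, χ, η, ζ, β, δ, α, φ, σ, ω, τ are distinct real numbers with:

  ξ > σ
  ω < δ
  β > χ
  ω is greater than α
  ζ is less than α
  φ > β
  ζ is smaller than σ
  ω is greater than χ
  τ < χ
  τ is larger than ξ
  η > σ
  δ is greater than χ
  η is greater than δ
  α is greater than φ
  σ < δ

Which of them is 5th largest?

φ

Piecing the relations together gives one ordering: ζ < σ < ξ < τ < χ < β < φ < α < ω < δ < η.
The 5th largest is φ.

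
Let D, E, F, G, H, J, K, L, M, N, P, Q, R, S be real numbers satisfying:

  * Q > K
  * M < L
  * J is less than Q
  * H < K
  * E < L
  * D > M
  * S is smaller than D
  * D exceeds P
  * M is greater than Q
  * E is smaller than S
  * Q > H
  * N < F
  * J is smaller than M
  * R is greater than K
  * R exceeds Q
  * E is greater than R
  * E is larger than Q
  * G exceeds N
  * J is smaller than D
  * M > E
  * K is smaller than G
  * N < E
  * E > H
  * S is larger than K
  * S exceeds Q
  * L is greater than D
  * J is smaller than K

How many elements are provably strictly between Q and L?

Chaining upward from Q reaches: R, E, S, M, D.
Chaining downward from L reaches: H, J, K, N, P, R, E, S, M, D.
Strictly between Q and L are those in both lists: R, E, S, M, D — 5 elements.

5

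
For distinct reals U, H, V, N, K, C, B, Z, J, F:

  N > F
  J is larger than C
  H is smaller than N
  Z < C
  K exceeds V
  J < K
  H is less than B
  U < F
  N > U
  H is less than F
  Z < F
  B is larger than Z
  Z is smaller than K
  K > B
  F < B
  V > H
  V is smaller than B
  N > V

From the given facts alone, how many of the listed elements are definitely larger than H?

5

From H the given relations immediately reach V, F, B, N.
From those, K — 5 in total.
Nothing else is reachable above H; 5 in all.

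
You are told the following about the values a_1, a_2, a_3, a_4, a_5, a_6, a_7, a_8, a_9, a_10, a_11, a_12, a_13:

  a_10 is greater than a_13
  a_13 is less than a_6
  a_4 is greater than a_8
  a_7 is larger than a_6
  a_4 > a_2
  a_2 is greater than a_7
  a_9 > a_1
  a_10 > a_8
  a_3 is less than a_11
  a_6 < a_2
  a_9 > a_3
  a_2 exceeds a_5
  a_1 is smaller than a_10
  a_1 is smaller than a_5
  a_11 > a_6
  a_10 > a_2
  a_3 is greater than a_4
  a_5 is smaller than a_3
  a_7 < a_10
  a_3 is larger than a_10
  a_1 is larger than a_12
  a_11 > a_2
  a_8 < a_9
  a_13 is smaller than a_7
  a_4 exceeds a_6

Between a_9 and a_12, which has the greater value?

a_9

a_12 < a_1 and a_1 < a_5 give a_12 < a_5.
With a_5 < a_2: a_12 < a_1 < a_5 < a_2.
Then a_2 < a_10 extends the chain to a_10.
With a_10 < a_3: a_12 < a_1 < a_5 < a_2 < a_10 < a_3.
Then a_3 < a_9 extends the chain to a_9.
So a_12 < a_9; a_9 is the larger of the two.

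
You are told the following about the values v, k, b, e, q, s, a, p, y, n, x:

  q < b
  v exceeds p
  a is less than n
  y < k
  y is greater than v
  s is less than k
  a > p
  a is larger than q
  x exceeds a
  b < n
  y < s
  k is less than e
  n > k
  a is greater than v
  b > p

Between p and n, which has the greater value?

The relevant relations are p < v; v < y; y < s; s < k; k < n.
Chaining these gives p < v < y < s < k < n.
So p < n; n is the larger of the two.

n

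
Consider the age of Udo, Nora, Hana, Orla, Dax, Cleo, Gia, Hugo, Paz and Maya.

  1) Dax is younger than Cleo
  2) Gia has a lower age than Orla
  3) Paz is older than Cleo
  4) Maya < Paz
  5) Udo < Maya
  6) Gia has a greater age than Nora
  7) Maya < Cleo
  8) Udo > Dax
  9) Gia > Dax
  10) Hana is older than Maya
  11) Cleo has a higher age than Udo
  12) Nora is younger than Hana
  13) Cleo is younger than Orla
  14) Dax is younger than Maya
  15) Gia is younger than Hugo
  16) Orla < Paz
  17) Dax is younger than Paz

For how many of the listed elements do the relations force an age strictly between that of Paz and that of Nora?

The relations place Nora below Paz. An element lies strictly between them when it is forced above Nora and also forced below Paz.
Above Nora: {Gia, Hana, Hugo, Orla}. Below Paz: {Dax, Gia, Udo, Maya, Cleo, Orla}.
Intersection: {Gia, Orla} — 2.

2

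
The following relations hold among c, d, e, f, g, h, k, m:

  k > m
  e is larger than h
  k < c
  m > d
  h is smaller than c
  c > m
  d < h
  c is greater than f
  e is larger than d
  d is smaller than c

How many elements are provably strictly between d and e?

The relations place d below e. An element lies strictly between them when it is forced above d and also forced below e.
Above d: {h, m, k, c}. Below e: {h}.
Intersection: {h} — 1.

1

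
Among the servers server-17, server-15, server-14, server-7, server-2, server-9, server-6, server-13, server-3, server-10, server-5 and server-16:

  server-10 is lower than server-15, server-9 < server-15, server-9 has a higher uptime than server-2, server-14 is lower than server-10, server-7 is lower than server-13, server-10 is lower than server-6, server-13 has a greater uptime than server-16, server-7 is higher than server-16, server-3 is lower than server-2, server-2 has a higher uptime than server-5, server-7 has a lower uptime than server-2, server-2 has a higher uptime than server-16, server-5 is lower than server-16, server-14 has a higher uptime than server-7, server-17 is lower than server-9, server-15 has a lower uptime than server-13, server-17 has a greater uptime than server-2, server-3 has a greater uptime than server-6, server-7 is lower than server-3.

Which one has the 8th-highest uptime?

server-10

Piecing the relations together gives one ordering: server-5 < server-16 < server-7 < server-14 < server-10 < server-6 < server-3 < server-2 < server-17 < server-9 < server-15 < server-13.
Counting 8 from the largest end gives server-10.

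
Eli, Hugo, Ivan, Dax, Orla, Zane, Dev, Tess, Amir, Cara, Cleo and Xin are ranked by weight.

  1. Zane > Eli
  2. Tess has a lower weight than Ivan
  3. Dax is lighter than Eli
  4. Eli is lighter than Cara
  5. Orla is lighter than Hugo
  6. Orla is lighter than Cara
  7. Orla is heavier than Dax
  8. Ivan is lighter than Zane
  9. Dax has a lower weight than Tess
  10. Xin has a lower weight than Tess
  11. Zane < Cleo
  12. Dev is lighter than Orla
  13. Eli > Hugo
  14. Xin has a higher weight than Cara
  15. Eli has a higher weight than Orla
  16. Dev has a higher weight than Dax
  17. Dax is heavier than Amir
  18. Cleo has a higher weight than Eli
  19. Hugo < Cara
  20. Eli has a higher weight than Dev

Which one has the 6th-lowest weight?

The consecutive relations fix a unique order: Amir < Dax < Dev < Orla < Hugo < Eli < Cara < Xin < Tess < Ivan < Zane < Cleo.
Counting 6 from the smallest end gives Eli.

Eli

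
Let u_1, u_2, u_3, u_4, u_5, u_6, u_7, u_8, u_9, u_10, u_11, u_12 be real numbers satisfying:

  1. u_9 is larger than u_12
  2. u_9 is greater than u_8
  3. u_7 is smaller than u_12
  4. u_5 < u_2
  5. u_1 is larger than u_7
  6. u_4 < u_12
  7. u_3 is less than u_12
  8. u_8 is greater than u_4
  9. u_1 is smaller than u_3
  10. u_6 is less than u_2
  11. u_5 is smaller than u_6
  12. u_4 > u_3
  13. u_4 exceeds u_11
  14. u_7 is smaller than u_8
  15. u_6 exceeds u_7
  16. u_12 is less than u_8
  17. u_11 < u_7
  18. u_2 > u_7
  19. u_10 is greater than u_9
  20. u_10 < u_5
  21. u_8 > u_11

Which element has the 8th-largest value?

Piecing the relations together gives one ordering: u_11 < u_7 < u_1 < u_3 < u_4 < u_12 < u_8 < u_9 < u_10 < u_5 < u_6 < u_2.
The 8th largest is u_4.

u_4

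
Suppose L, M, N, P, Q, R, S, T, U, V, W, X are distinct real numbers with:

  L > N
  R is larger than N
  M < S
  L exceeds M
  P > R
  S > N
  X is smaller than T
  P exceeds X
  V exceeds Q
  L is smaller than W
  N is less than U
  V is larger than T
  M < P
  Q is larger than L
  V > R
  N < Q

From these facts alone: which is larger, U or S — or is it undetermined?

Following every chain through U: below U we get N.
S is not reached, and no chain runs the other way from S to U.
So the given relations leave the order of U and S undetermined.

undetermined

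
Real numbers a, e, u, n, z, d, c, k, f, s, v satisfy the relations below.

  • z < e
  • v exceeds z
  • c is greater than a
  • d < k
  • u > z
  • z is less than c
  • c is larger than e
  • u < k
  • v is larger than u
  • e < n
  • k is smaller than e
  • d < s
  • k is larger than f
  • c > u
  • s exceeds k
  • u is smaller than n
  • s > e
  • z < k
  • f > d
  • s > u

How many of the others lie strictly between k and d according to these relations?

1

The relations place d below k. An element lies strictly between them when it is forced above d and also forced below k.
Above d: {f, e, c, n, s}. Below k: {f, z, u}.
Intersection: {f} — 1.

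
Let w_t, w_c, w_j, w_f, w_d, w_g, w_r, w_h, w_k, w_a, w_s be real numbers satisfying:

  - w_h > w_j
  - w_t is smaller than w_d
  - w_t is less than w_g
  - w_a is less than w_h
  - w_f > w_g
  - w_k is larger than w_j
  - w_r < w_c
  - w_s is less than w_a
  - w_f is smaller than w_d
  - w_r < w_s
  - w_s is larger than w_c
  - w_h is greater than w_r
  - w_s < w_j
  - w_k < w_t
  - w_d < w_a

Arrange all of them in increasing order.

The consecutive links are each given: w_r < w_c; w_c < w_s; w_s < w_j; w_j < w_k; w_k < w_t; w_t < w_g; w_g < w_f; w_f < w_d; w_d < w_a; w_a < w_h.

w_r < w_c < w_s < w_j < w_k < w_t < w_g < w_f < w_d < w_a < w_h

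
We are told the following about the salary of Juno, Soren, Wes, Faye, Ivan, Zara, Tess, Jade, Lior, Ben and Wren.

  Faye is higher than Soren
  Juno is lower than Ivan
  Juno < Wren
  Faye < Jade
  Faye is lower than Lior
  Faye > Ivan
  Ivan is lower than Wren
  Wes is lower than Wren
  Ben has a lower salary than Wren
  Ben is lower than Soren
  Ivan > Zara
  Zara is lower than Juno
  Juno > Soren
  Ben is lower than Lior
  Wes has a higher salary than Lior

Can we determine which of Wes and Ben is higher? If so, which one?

Following the relations from Ben: Ben < Soren < Juno < Ivan < Faye < Lior < Wes.
So Wes is higher.

Wes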